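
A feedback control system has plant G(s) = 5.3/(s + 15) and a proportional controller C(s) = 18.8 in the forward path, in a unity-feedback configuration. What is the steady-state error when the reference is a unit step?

The loop is type 0. Static position error constant K_pos = C(0)·G(0) = 18.8·0.3533 = 6.643.
Steady-state error to a unit step: e_ss = 1/(1+K_pos) = 1/7.643 = 0.131.

0.131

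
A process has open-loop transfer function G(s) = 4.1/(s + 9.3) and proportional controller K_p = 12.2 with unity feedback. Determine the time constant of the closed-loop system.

τ = 0.0169 s

Closed-loop transfer function: T(s) = K_p·G(s)/(1 + K_p·G(s)) = 50.02/(s + 9.3 + 50.02) = 50.02/(s + 59.32).
Time constant τ = 1/59.32 = 0.0169 s.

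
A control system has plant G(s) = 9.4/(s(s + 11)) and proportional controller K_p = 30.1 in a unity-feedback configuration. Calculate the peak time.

From 1 + K_pG(s) = 0: s² + 11s + 282.9 = 0 ⇒ ω_n = 16.82, ζ = 0.327.
Damped frequency ω_d = ω_n√(1−ζ²) = 15.9 rad/s, so peak time T_p = π/ω_d = 0.198 s.

T_p = 0.198 s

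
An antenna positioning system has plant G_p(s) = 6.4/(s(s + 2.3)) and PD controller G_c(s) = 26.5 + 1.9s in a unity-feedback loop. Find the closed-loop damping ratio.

ζ = 0.555

Forward path: (26.5 + 1.9s)·6.4/(s(s+2.3)). The closed-loop characteristic equation is s² + (2.3 + 6.4·1.9)s + 6.4·26.5 = 0.
That is s² + 14.46s + 169.6 = 0, so ω_n = 13.02 rad/s and ζ = 14.46/(2·13.02) = 0.5552.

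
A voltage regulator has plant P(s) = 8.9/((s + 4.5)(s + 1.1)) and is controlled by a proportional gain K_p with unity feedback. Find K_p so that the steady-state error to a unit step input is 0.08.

K_p = 6.4

For a type-0 loop with proportional control, e_ss = 1/(1 + K_p·P(0)).
P(0) = 1.798. Require 1/(1 + K_p·1.798) = 0.08, so 1 + 1.798·K_p = 12.5.
K_p = (12.5 − 1)/1.798 = 6.4.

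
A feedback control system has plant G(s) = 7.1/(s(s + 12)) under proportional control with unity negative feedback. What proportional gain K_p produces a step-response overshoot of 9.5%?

From %OS = 100·exp(−πζ/√(1−ζ²)) = 9.5%, ζ = −ln(0.095)/√(π²+ln²(0.095)) = 0.5996.
Characteristic equation s² + 12s + 7.1K_p = 0 gives ζ = 12/(2√(7.1K_p)).
Setting ζ = 0.5996: √(7.1K_p) = 12/(2·0.5996) = 10.01, so K_p = 100.1/7.1 = 14.1.

K_p = 14.1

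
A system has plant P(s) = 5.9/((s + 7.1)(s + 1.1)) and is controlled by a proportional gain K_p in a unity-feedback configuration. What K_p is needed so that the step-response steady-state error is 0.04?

Steady-state error for a unit step on this type-0 loop is 1/(1 + K_p·P(0)).
P(0) = 0.7554. Require 1/(1 + K_p·0.7554) = 0.04, so 1 + 0.7554·K_p = 25.
K_p = (25 − 1)/0.7554 = 31.8.

K_p = 31.8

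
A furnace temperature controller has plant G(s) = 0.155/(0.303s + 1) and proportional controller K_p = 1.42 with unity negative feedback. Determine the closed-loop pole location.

s = -4.027

Closed loop: T(s) = K_p·G/(1+K_p·G) = 0.2201/(0.303s + 1 + 0.2201), with pole at s = −(1 + 0.2201)/0.303 = −4.027.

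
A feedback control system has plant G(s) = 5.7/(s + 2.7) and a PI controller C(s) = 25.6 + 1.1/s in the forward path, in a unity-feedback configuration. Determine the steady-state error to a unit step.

The open loop C(s)G(s) has a pole at the origin (type 1), so the static position error constant is infinite and e_ss = 1/(1+∞) = 0.

0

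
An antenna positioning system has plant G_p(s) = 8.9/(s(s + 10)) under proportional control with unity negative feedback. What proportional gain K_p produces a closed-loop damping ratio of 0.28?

Closed-loop characteristic equation: s² + 10s + K_p·8.9 = 0.
So ω_n = √(8.9K_p) and 2ζω_n = 10, giving ζ = 10/(2√(8.9K_p)).
Setting ζ = 0.28: √(8.9K_p) = 10/(2·0.28) = 17.86, so K_p = 318.9/8.9 = 35.8.

K_p = 35.8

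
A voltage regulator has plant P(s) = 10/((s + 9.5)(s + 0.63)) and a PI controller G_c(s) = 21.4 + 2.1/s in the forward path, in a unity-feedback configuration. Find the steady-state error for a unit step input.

The open loop G_c(s)P(s) has a pole at the origin (type 1), so the static position error constant is infinite and e_ss = 1/(1+∞) = 0.

0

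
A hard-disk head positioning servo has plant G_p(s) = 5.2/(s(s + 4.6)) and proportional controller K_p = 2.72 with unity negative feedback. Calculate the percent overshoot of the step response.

From 1 + K_pG_p(s) = 0: s² + 4.6s + 14.14 = 0 ⇒ ω_n = 3.761, ζ = 0.6116.
%OS = 100·exp(−πζ/√(1−ζ²)) = 100·exp(−π·0.6116/√0.626) = 8.82%.

8.82%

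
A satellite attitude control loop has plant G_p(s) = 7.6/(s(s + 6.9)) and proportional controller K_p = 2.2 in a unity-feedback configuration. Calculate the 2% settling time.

T_s ≈ 1.16 s

The closed-loop denominator s² + 6.9s + 16.72 gives ω_n = √16.72 = 4.089 and ζ = 6.9/(2ω_n) = 0.8437.
2% settling time T_s ≈ 4/(ζω_n) = 4/3.45 = 1.16 s.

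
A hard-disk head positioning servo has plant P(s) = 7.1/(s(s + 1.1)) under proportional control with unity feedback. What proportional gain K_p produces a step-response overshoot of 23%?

From %OS = 100·exp(−πζ/√(1−ζ²)) = 23%, ζ = −ln(0.23)/√(π²+ln²(0.23)) = 0.4237.
Characteristic equation s² + 1.1s + 7.1K_p = 0 gives ζ = 1.1/(2√(7.1K_p)).
Setting ζ = 0.4237: √(7.1K_p) = 1.1/(2·0.4237) = 1.298, so K_p = 1.685/7.1 = 0.237.

K_p = 0.237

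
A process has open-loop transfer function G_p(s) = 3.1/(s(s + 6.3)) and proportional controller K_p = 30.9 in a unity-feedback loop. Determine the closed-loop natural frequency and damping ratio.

With unity feedback the closed-loop characteristic equation is s² + 6.3s + 30.9·3.1 = s² + 6.3s + 95.79 = 0.
So ω_n² = 95.79 ⇒ ω_n = 9.787 rad/s, and ζ = 6.3/(2ω_n) = 0.322.

ω_n = 9.79 rad/s, ζ = 0.322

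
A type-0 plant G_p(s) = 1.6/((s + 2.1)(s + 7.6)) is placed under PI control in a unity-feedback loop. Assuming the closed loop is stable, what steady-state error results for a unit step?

0

The PI controller's integrator makes the forward path type 1, so e_ss to a step is zero.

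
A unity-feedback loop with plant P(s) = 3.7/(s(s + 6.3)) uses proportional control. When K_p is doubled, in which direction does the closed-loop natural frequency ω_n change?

increase

ω_n = √(3.7·K_p), which grows with K_p.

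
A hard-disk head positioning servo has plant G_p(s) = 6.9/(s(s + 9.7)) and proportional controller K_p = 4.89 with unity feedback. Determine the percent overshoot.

0.851%

Closed-loop characteristic equation: s² + 9.7s + 33.74 = 0, so ω_n = 5.809 rad/s and ζ = 9.7/(2·5.809) = 0.835.
%OS = 100·exp(−πζ/√(1−ζ²)) = 100·exp(−π·0.835/√0.3029) = 0.851%.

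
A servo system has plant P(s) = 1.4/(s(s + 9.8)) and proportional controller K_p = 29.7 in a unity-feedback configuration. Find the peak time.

From 1 + K_pP(s) = 0: s² + 9.8s + 41.58 = 0 ⇒ ω_n = 6.448, ζ = 0.7599.
Damped frequency ω_d = ω_n√(1−ζ²) = 4.192 rad/s, so peak time T_p = π/ω_d = 0.749 s.

T_p = 0.749 s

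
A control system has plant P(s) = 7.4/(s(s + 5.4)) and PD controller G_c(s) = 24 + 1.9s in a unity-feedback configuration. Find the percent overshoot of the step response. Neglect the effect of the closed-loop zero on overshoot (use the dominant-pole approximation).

3.48%

Forward path: (24 + 1.9s)·7.4/(s(s+5.4)). The closed-loop characteristic equation is s² + (5.4 + 7.4·1.9)s + 7.4·24 = 0.
That is s² + 19.46s + 177.6 = 0, so ω_n = 13.33 rad/s and ζ = 19.46/(2·13.33) = 0.7301.
%OS = 100·exp(−πζ/√(1−ζ²)) = 3.48%.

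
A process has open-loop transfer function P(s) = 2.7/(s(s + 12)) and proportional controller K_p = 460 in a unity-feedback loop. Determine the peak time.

T_p = 0.0905 s

The closed-loop denominator s² + 12s + 1242 gives ω_n = √1242 = 35.24 and ζ = 12/(2ω_n) = 0.1703.
Damped frequency ω_d = ω_n√(1−ζ²) = 34.73 rad/s, so peak time T_p = π/ω_d = 0.0905 s.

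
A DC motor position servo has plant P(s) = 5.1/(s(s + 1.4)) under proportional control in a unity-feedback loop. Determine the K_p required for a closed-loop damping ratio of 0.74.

K_p = 0.175

Closed-loop characteristic equation: s² + 1.4s + K_p·5.1 = 0.
So ω_n = √(5.1K_p) and 2ζω_n = 1.4, giving ζ = 1.4/(2√(5.1K_p)).
Setting ζ = 0.74: √(5.1K_p) = 1.4/(2·0.74) = 0.9459, so K_p = 0.8948/5.1 = 0.175.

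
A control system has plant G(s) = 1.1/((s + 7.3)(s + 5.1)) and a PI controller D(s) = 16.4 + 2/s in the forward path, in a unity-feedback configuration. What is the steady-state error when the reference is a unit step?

0

The open loop D(s)G(s) has a pole at the origin (type 1), so the static position error constant is infinite and e_ss = 1/(1+∞) = 0.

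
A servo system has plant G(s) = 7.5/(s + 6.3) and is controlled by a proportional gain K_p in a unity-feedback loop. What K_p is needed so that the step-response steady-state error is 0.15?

For a type-0 loop with proportional control, e_ss = 1/(1 + K_p·G(0)).
G(0) = 1.19. Require 1/(1 + K_p·1.19) = 0.15, so 1 + 1.19·K_p = 6.667.
K_p = (6.667 − 1)/1.19 = 4.76.

K_p = 4.76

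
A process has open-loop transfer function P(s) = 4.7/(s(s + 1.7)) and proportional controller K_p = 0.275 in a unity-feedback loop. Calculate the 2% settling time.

From 1 + K_pP(s) = 0: s² + 1.7s + 1.293 = 0 ⇒ ω_n = 1.137, ζ = 0.7477.
2% settling time T_s ≈ 4/(ζω_n) = 4/0.85 = 4.71 s.

T_s ≈ 4.71 s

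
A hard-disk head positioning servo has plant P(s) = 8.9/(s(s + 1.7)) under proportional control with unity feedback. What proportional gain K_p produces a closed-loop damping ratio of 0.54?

Closed-loop characteristic equation: s² + 1.7s + K_p·8.9 = 0.
So ω_n = √(8.9K_p) and 2ζω_n = 1.7, giving ζ = 1.7/(2√(8.9K_p)).
Setting ζ = 0.54: √(8.9K_p) = 1.7/(2·0.54) = 1.574, so K_p = 2.478/8.9 = 0.278.

K_p = 0.278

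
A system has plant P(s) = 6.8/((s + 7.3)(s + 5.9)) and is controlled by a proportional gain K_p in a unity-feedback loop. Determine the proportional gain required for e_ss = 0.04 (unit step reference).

K_p = 152

The loop is type 0, so e_ss(step) = 1/(1 + K_pos) with K_pos = K_p·P(0).
P(0) = 0.1579. Require 1/(1 + K_p·0.1579) = 0.04, so 1 + 0.1579·K_p = 25.
K_p = (25 − 1)/0.1579 = 152.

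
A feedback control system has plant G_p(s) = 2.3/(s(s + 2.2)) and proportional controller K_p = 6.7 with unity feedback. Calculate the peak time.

Closed-loop characteristic equation: s² + 2.2s + 15.41 = 0, so ω_n = 3.926 rad/s and ζ = 2.2/(2·3.926) = 0.2802.
Damped frequency ω_d = ω_n√(1−ζ²) = 3.768 rad/s, so peak time T_p = π/ω_d = 0.834 s.

T_p = 0.834 s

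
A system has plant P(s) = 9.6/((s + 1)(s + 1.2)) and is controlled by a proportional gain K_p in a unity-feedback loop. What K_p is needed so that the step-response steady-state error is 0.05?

Steady-state error for a unit step on this type-0 loop is 1/(1 + K_p·P(0)).
P(0) = 8. Require 1/(1 + K_p·8) = 0.05, so 1 + 8·K_p = 20.
K_p = (20 − 1)/8 = 2.38.

K_p = 2.38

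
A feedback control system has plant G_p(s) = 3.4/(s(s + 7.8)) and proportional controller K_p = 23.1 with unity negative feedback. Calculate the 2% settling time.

The closed-loop denominator s² + 7.8s + 78.54 gives ω_n = √78.54 = 8.862 and ζ = 7.8/(2ω_n) = 0.4401.
2% settling time T_s ≈ 4/(ζω_n) = 4/3.9 = 1.03 s.

T_s ≈ 1.03 s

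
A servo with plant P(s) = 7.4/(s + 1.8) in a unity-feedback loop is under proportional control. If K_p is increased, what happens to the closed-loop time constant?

decrease

Closed-loop pole is at s = −(1.8+K_p·7.4); larger K_p moves it further left, so τ = 1/(1.8+K_p·7.4) decreases.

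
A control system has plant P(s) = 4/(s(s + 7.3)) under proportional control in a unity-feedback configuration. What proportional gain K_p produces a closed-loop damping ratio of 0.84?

Closed-loop characteristic equation: s² + 7.3s + K_p·4 = 0.
So ω_n = √(4K_p) and 2ζω_n = 7.3, giving ζ = 7.3/(2√(4K_p)).
Setting ζ = 0.84: √(4K_p) = 7.3/(2·0.84) = 4.345, so K_p = 18.88/4 = 4.72.

K_p = 4.72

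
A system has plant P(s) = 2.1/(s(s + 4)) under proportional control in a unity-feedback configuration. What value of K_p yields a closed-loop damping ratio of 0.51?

Closed-loop characteristic equation: s² + 4s + K_p·2.1 = 0.
So ω_n = √(2.1K_p) and 2ζω_n = 4, giving ζ = 4/(2√(2.1K_p)).
Setting ζ = 0.51: √(2.1K_p) = 4/(2·0.51) = 3.922, so K_p = 15.38/2.1 = 7.32.

K_p = 7.32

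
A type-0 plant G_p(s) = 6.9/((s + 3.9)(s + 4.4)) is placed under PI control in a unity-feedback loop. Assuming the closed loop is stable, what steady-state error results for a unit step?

The PI controller's integrator makes the forward path type 1, so e_ss to a step is zero.

0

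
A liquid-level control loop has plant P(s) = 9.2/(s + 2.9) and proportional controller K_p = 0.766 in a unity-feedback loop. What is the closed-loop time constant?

Closed-loop transfer function: T(s) = K_p·P(s)/(1 + K_p·P(s)) = 7.047/(s + 2.9 + 7.047) = 7.047/(s + 9.947).
Time constant τ = 1/9.947 = 0.101 s.

τ = 0.101 s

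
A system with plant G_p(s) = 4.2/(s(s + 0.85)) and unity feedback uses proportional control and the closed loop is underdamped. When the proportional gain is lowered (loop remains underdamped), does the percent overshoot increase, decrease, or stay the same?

decrease

ζ = 0.85/(2√(4.2K_p)) rises as K_p falls; higher damping means less overshoot.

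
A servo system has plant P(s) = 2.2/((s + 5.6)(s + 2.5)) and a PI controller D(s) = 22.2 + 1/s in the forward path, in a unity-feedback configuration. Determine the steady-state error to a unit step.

0

The open loop D(s)P(s) has a pole at the origin (type 1), so the static position error constant is infinite and e_ss = 1/(1+∞) = 0.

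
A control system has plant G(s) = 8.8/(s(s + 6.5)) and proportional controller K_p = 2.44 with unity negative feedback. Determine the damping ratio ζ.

The closed-loop denominator is s(s+6.5) + 2.44·8.8 = s² + 6.5s + 21.47.
Matching s² + 2ζω_n s + ω_n²: ω_n = √21.47 = 4.634 rad/s and 2ζω_n = 6.5, so ζ = 6.5/(2·4.634) = 0.701.

ζ = 0.701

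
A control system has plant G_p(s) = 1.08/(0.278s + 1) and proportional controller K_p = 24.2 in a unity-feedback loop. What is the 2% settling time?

T_s ≈ 0.041 s

Closed loop: T(s) = K_p·G_p/(1+K_p·G_p) = 26.14/(0.278s + 1 + 26.14), with pole at s = −(1 + 26.14)/0.278 = −97.61.
τ = 1/97.61 = 0.01024 s, so 2% settling time ≈ 4τ = 0.041 s.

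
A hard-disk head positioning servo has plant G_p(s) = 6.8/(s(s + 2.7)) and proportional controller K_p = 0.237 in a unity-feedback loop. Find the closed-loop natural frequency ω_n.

ω_n = 1.27 rad/s

The closed-loop denominator is s(s+2.7) + 0.237·6.8 = s² + 2.7s + 1.612.
Matching s² + 2ζω_n s + ω_n²: ω_n = √1.612 = 1.269 rad/s and 2ζω_n = 2.7, so ζ = 2.7/(2·1.269) = 1.06.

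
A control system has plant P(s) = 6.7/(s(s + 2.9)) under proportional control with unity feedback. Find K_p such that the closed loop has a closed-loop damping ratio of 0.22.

K_p = 6.48

Closed-loop characteristic equation: s² + 2.9s + K_p·6.7 = 0.
So ω_n = √(6.7K_p) and 2ζω_n = 2.9, giving ζ = 2.9/(2√(6.7K_p)).
Setting ζ = 0.22: √(6.7K_p) = 2.9/(2·0.22) = 6.591, so K_p = 43.44/6.7 = 6.48.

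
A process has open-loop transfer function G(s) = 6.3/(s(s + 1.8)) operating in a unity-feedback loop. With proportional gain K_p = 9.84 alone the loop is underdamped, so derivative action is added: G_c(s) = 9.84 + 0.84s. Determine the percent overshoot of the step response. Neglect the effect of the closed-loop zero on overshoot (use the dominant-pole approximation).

Forward path: (9.84 + 0.84s)·6.3/(s(s+1.8)). The closed-loop characteristic equation is s² + (1.8 + 6.3·0.84)s + 6.3·9.84 = 0.
That is s² + 7.092s + 61.99 = 0, so ω_n = 7.873 rad/s and ζ = 7.092/(2·7.873) = 0.4504.
%OS = 100·exp(−πζ/√(1−ζ²)) = 20.5%.

20.5%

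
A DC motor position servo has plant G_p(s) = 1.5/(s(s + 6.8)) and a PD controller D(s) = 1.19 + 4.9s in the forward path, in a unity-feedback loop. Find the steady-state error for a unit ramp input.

3.81

The loop has one pole at the origin (type 1). Velocity error constant K_v = lim_{s→0} s·D(s)G_p(s) = 1.19·1.5/6.8 = 0.2625.
Steady-state error to a unit ramp: e_ss = 1/K_v = 3.81.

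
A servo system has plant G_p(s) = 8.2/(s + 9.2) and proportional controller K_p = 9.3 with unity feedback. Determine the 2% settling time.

Closed-loop transfer function: T(s) = K_p·G_p(s)/(1 + K_p·G_p(s)) = 76.26/(s + 9.2 + 76.26) = 76.26/(s + 85.46).
Time constant τ = 1/85.46 = 0.0117 s, so the 2% settling time is about 4τ = 0.0468 s.

T_s ≈ 0.0468 s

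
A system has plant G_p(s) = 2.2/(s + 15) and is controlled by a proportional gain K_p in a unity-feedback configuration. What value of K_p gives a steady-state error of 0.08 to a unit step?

Steady-state error for a unit step on this type-0 loop is 1/(1 + K_p·G_p(0)).
G_p(0) = 0.1467. Require 1/(1 + K_p·0.1467) = 0.08, so 1 + 0.1467·K_p = 12.5.
K_p = (12.5 − 1)/0.1467 = 78.4.

K_p = 78.4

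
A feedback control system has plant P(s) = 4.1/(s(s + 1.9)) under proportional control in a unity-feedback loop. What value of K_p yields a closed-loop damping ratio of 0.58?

K_p = 0.654

Closed-loop characteristic equation: s² + 1.9s + K_p·4.1 = 0.
So ω_n = √(4.1K_p) and 2ζω_n = 1.9, giving ζ = 1.9/(2√(4.1K_p)).
Setting ζ = 0.58: √(4.1K_p) = 1.9/(2·0.58) = 1.638, so K_p = 2.683/4.1 = 0.654.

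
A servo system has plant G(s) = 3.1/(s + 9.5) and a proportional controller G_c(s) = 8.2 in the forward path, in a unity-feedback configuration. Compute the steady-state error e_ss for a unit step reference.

The loop is type 0. Static position error constant K_pos = G_c(0)·G(0) = 8.2·0.3263 = 2.676.
Steady-state error to a unit step: e_ss = 1/(1+K_pos) = 1/3.676 = 0.272.

0.272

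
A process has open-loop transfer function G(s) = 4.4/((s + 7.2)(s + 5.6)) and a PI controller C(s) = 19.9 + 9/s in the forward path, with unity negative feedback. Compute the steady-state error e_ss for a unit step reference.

0

The open loop C(s)G(s) has a pole at the origin (type 1), so the static position error constant is infinite and e_ss = 1/(1+∞) = 0.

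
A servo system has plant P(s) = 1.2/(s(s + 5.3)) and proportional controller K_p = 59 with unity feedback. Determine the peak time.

The closed-loop denominator s² + 5.3s + 70.8 gives ω_n = √70.8 = 8.414 and ζ = 5.3/(2ω_n) = 0.3149.
Damped frequency ω_d = ω_n√(1−ζ²) = 7.986 rad/s, so peak time T_p = π/ω_d = 0.393 s.

T_p = 0.393 s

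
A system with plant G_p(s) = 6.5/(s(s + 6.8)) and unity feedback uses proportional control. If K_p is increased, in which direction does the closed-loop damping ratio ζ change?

ζ = 6.8/(2√(6.5K_p)); increasing K_p raises the denominator, so ζ falls.

decrease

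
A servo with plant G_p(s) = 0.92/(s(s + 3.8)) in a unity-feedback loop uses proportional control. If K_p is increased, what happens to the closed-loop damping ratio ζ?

ζ = 3.8/(2√(0.92K_p)); increasing K_p raises the denominator, so ζ falls.

decrease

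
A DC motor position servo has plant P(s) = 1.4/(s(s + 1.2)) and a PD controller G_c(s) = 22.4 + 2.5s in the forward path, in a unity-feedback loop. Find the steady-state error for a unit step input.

The open loop G_c(s)P(s) has a pole at the origin (type 1), so the static position error constant is infinite and e_ss = 1/(1+∞) = 0.

0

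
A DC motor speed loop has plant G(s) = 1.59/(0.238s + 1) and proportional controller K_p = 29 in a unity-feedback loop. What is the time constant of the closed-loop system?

Closed loop: T(s) = K_p·G/(1+K_p·G) = 46.11/(0.238s + 1 + 46.11), with pole at s = −(1 + 46.11)/0.238 = −197.9.
Closed-loop time constant τ = 1/197.9 = 0.00505 s.

τ = 0.00505 s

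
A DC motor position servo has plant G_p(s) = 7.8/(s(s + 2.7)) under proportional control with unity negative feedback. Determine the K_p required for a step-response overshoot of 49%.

K_p = 4.77

From %OS = 100·exp(−πζ/√(1−ζ²)) = 49%, ζ = −ln(0.49)/√(π²+ln²(0.49)) = 0.2214.
Characteristic equation s² + 2.7s + 7.8K_p = 0 gives ζ = 2.7/(2√(7.8K_p)).
Setting ζ = 0.2214: √(7.8K_p) = 2.7/(2·0.2214) = 6.097, so K_p = 37.17/7.8 = 4.77.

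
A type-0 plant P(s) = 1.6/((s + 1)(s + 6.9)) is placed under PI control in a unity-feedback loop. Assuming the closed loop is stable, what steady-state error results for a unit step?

0

The PI controller's integrator makes the forward path type 1, so e_ss to a step is zero.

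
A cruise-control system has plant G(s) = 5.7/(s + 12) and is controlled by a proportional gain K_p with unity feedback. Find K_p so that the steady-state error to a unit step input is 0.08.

K_p = 24.2

For a type-0 loop with proportional control, e_ss = 1/(1 + K_p·G(0)).
G(0) = 0.475. Require 1/(1 + K_p·0.475) = 0.08, so 1 + 0.475·K_p = 12.5.
K_p = (12.5 − 1)/0.475 = 24.2.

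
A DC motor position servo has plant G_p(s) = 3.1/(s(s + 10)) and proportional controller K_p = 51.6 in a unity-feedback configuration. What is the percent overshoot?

From 1 + K_pG_p(s) = 0: s² + 10s + 160 = 0 ⇒ ω_n = 12.65, ζ = 0.3953.
%OS = 100·exp(−πζ/√(1−ζ²)) = 100·exp(−π·0.3953/√0.8437) = 25.9%.

25.9%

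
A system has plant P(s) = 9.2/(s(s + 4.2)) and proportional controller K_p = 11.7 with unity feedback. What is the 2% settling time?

T_s ≈ 1.9 s

Closed-loop characteristic equation: s² + 4.2s + 107.6 = 0, so ω_n = 10.37 rad/s and ζ = 4.2/(2·10.37) = 0.2024.
2% settling time T_s ≈ 4/(ζω_n) = 4/2.1 = 1.9 s.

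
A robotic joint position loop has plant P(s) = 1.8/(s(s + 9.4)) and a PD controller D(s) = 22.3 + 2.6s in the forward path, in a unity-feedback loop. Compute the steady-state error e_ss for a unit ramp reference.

0.234

The loop has one pole at the origin (type 1). Velocity error constant K_v = lim_{s→0} s·D(s)P(s) = 22.3·1.8/9.4 = 4.27.
Steady-state error to a unit ramp: e_ss = 1/K_v = 0.234.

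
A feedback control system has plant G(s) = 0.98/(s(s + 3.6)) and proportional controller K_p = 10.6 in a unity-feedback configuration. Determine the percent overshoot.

12.1%

From 1 + K_pG(s) = 0: s² + 3.6s + 10.39 = 0 ⇒ ω_n = 3.223, ζ = 0.5585.
%OS = 100·exp(−πζ/√(1−ζ²)) = 100·exp(−π·0.5585/√0.6881) = 12.1%.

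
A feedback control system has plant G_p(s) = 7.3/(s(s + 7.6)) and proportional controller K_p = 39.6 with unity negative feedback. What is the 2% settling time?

T_s ≈ 1.05 s

The closed-loop denominator s² + 7.6s + 289.1 gives ω_n = √289.1 = 17 and ζ = 7.6/(2ω_n) = 0.2235.
2% settling time T_s ≈ 4/(ζω_n) = 4/3.8 = 1.05 s.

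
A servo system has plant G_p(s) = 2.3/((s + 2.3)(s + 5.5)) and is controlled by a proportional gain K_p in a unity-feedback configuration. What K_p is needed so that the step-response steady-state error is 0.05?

K_p = 104

For a type-0 loop with proportional control, e_ss = 1/(1 + K_p·G_p(0)).
G_p(0) = 0.1818. Require 1/(1 + K_p·0.1818) = 0.05, so 1 + 0.1818·K_p = 20.
K_p = (20 − 1)/0.1818 = 104.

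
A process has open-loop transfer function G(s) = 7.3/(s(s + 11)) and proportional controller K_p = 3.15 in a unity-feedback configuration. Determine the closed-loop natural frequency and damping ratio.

The closed-loop denominator is s(s+11) + 3.15·7.3 = s² + 11s + 22.99.
So ω_n² = 22.99 ⇒ ω_n = 4.795 rad/s, and ζ = 11/(2ω_n) = 1.15.

ω_n = 4.8 rad/s, ζ = 1.15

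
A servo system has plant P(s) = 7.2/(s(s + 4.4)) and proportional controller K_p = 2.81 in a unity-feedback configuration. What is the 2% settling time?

Closed-loop characteristic equation: s² + 4.4s + 20.23 = 0, so ω_n = 4.498 rad/s and ζ = 4.4/(2·4.498) = 0.4891.
2% settling time T_s ≈ 4/(ζω_n) = 4/2.2 = 1.82 s.

T_s ≈ 1.82 s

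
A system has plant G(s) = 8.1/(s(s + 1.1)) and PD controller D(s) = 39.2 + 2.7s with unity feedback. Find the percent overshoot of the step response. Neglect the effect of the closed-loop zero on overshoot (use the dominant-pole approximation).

7.08%

Forward path: (39.2 + 2.7s)·8.1/(s(s+1.1)). The closed-loop characteristic equation is s² + (1.1 + 8.1·2.7)s + 8.1·39.2 = 0.
That is s² + 22.97s + 317.5 = 0, so ω_n = 17.82 rad/s and ζ = 22.97/(2·17.82) = 0.6445.
%OS = 100·exp(−πζ/√(1−ζ²)) = 7.08%.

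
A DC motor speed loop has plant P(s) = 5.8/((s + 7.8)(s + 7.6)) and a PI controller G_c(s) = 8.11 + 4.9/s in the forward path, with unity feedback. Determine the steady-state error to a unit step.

The open loop G_c(s)P(s) has a pole at the origin (type 1), so the static position error constant is infinite and e_ss = 1/(1+∞) = 0.

0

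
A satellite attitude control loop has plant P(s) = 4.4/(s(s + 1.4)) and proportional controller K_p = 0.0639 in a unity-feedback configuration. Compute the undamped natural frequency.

1 + K_p·P(s) = 0 gives s² + 1.4s + 0.2812 = 0.
Matching s² + 2ζω_n s + ω_n²: ω_n = √0.2812 = 0.5302 rad/s and 2ζω_n = 1.4, so ζ = 1.4/(2·0.5302) = 1.32.

ω_n = 0.53 rad/s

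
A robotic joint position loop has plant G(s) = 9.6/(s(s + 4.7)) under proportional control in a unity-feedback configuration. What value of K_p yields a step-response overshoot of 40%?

K_p = 7.34

From %OS = 100·exp(−πζ/√(1−ζ²)) = 40%, ζ = −ln(0.4)/√(π²+ln²(0.4)) = 0.28.
Characteristic equation s² + 4.7s + 9.6K_p = 0 gives ζ = 4.7/(2√(9.6K_p)).
Setting ζ = 0.28: √(9.6K_p) = 4.7/(2·0.28) = 8.393, so K_p = 70.44/9.6 = 7.34.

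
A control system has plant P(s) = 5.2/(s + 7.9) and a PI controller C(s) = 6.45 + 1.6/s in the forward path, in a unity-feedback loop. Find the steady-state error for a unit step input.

The open loop C(s)P(s) has a pole at the origin (type 1), so the static position error constant is infinite and e_ss = 1/(1+∞) = 0.

0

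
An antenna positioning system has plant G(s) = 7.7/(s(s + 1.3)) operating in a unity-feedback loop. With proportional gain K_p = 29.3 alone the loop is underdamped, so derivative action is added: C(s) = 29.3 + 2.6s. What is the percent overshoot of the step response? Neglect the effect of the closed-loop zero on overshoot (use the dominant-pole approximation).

4.22%

Forward path: (29.3 + 2.6s)·7.7/(s(s+1.3)). The closed-loop characteristic equation is s² + (1.3 + 7.7·2.6)s + 7.7·29.3 = 0.
That is s² + 21.32s + 225.6 = 0, so ω_n = 15.02 rad/s and ζ = 21.32/(2·15.02) = 0.7097.
%OS = 100·exp(−πζ/√(1−ζ²)) = 4.22%.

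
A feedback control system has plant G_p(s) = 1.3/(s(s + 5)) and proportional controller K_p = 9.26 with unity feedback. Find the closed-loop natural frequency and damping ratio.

ω_n = 3.47 rad/s, ζ = 0.721

1 + K_p·G_p(s) = 0 gives s² + 5s + 12.04 = 0.
So ω_n² = 12.04 ⇒ ω_n = 3.47 rad/s, and ζ = 5/(2ω_n) = 0.721.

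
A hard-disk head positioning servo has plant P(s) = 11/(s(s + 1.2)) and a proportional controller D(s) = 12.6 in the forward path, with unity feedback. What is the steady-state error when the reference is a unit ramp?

0.00866

The loop has one pole at the origin (type 1). Velocity error constant K_v = lim_{s→0} s·D(s)P(s) = 12.6·11/1.2 = 115.5.
Steady-state error to a unit ramp: e_ss = 1/K_v = 0.00866.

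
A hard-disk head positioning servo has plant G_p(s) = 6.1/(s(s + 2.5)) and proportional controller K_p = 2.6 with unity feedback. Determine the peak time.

The closed-loop denominator s² + 2.5s + 15.86 gives ω_n = √15.86 = 3.982 and ζ = 2.5/(2ω_n) = 0.3139.
Damped frequency ω_d = ω_n√(1−ζ²) = 3.781 rad/s, so peak time T_p = π/ω_d = 0.831 s.

T_p = 0.831 s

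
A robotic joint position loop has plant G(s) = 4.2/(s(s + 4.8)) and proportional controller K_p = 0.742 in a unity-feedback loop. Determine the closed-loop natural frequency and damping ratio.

ω_n = 1.77 rad/s, ζ = 1.36

With unity feedback the closed-loop characteristic equation is s² + 4.8s + 0.742·4.2 = s² + 4.8s + 3.116 = 0.
Matching s² + 2ζω_n s + ω_n²: ω_n = √3.116 = 1.765 rad/s and 2ζω_n = 4.8, so ζ = 4.8/(2·1.765) = 1.36.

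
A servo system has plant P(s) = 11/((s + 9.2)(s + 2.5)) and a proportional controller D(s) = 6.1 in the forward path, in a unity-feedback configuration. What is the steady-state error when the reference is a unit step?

0.255

The loop is type 0. Static position error constant K_pos = D(0)·P(0) = 6.1·0.4783 = 2.917.
Steady-state error to a unit step: e_ss = 1/(1+K_pos) = 1/3.917 = 0.255.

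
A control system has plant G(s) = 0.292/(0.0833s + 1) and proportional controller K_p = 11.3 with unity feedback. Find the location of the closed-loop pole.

Closed loop: T(s) = K_p·G/(1+K_p·G) = 3.3/(0.0833s + 1 + 3.3), with pole at s = −(1 + 3.3)/0.0833 = −51.62.

s = -51.62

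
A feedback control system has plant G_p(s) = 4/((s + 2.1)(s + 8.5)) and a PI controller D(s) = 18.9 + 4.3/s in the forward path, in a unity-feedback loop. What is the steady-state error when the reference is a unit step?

The open loop D(s)G_p(s) has a pole at the origin (type 1), so the static position error constant is infinite and e_ss = 1/(1+∞) = 0.

0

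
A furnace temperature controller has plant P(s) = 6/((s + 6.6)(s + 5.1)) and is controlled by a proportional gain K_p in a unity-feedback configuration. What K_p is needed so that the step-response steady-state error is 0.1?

The loop is type 0, so e_ss(step) = 1/(1 + K_pos) with K_pos = K_p·P(0).
P(0) = 0.1783. Require 1/(1 + K_p·0.1783) = 0.1, so 1 + 0.1783·K_p = 10.
K_p = (10 − 1)/0.1783 = 50.5.

K_p = 50.5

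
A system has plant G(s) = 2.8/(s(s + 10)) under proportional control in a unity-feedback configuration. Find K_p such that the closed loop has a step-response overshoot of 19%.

K_p = 40.9

From %OS = 100·exp(−πζ/√(1−ζ²)) = 19%, ζ = −ln(0.19)/√(π²+ln²(0.19)) = 0.4673.
Characteristic equation s² + 10s + 2.8K_p = 0 gives ζ = 10/(2√(2.8K_p)).
Setting ζ = 0.4673: √(2.8K_p) = 10/(2·0.4673) = 10.7, so K_p = 114.5/2.8 = 40.9.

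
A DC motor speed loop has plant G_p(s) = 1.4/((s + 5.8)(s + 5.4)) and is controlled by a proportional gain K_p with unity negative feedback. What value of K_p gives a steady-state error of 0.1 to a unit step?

K_p = 201

Steady-state error for a unit step on this type-0 loop is 1/(1 + K_p·G_p(0)).
G_p(0) = 0.0447. Require 1/(1 + K_p·0.0447) = 0.1, so 1 + 0.0447·K_p = 10.
K_p = (10 − 1)/0.0447 = 201.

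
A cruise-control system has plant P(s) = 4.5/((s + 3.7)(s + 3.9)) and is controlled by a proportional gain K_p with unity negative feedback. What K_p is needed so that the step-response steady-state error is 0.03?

For a type-0 loop with proportional control, e_ss = 1/(1 + K_p·P(0)).
P(0) = 0.3119. Require 1/(1 + K_p·0.3119) = 0.03, so 1 + 0.3119·K_p = 33.33.
K_p = (33.33 − 1)/0.3119 = 104.

K_p = 104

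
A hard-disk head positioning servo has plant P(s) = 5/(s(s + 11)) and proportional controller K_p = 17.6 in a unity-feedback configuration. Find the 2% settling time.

Closed-loop characteristic equation: s² + 11s + 88 = 0, so ω_n = 9.381 rad/s and ζ = 11/(2·9.381) = 0.5863.
2% settling time T_s ≈ 4/(ζω_n) = 4/5.5 = 0.727 s.

T_s ≈ 0.727 s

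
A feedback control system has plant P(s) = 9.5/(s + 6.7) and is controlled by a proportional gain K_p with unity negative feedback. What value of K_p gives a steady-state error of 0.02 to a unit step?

K_p = 34.6

Steady-state error for a unit step on this type-0 loop is 1/(1 + K_p·P(0)).
P(0) = 1.418. Require 1/(1 + K_p·1.418) = 0.02, so 1 + 1.418·K_p = 50.
K_p = (50 − 1)/1.418 = 34.6.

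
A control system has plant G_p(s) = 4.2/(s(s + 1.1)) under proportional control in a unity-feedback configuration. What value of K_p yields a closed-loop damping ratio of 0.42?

Closed-loop characteristic equation: s² + 1.1s + K_p·4.2 = 0.
So ω_n = √(4.2K_p) and 2ζω_n = 1.1, giving ζ = 1.1/(2√(4.2K_p)).
Setting ζ = 0.42: √(4.2K_p) = 1.1/(2·0.42) = 1.31, so K_p = 1.715/4.2 = 0.408.

K_p = 0.408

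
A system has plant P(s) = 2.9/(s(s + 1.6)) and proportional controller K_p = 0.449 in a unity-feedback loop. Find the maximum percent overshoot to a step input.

4.56%

Closed-loop characteristic equation: s² + 1.6s + 1.302 = 0, so ω_n = 1.141 rad/s and ζ = 1.6/(2·1.141) = 0.7011.
%OS = 100·exp(−πζ/√(1−ζ²)) = 100·exp(−π·0.7011/√0.5085) = 4.56%.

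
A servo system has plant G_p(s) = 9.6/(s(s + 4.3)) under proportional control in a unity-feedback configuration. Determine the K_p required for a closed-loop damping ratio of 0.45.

K_p = 2.38

Closed-loop characteristic equation: s² + 4.3s + K_p·9.6 = 0.
So ω_n = √(9.6K_p) and 2ζω_n = 4.3, giving ζ = 4.3/(2√(9.6K_p)).
Setting ζ = 0.45: √(9.6K_p) = 4.3/(2·0.45) = 4.778, so K_p = 22.83/9.6 = 2.38.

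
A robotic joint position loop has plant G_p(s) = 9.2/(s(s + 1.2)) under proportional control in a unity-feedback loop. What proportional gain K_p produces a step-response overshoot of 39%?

From %OS = 100·exp(−πζ/√(1−ζ²)) = 39%, ζ = −ln(0.39)/√(π²+ln²(0.39)) = 0.2871.
Characteristic equation s² + 1.2s + 9.2K_p = 0 gives ζ = 1.2/(2√(9.2K_p)).
Setting ζ = 0.2871: √(9.2K_p) = 1.2/(2·0.2871) = 2.09, so K_p = 4.367/9.2 = 0.475.

K_p = 0.475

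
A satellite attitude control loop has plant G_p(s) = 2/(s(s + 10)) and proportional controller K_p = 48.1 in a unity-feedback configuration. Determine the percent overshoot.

15.5%

Closed-loop characteristic equation: s² + 10s + 96.2 = 0, so ω_n = 9.808 rad/s and ζ = 10/(2·9.808) = 0.5098.
%OS = 100·exp(−πζ/√(1−ζ²)) = 100·exp(−π·0.5098/√0.7401) = 15.5%.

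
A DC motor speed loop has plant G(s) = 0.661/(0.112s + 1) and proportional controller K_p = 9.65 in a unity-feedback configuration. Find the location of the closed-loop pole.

s = -65.88

Closed loop: T(s) = K_p·G/(1+K_p·G) = 6.379/(0.112s + 1 + 6.379), with pole at s = −(1 + 6.379)/0.112 = −65.88.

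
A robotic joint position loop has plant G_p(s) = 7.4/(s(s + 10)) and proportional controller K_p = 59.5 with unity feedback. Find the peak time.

The closed-loop denominator s² + 10s + 440.3 gives ω_n = √440.3 = 20.98 and ζ = 10/(2ω_n) = 0.2383.
Damped frequency ω_d = ω_n√(1−ζ²) = 20.38 rad/s, so peak time T_p = π/ω_d = 0.154 s.

T_p = 0.154 s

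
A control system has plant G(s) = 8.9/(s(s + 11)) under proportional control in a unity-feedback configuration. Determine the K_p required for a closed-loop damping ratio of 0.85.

K_p = 4.7

Closed-loop characteristic equation: s² + 11s + K_p·8.9 = 0.
So ω_n = √(8.9K_p) and 2ζω_n = 11, giving ζ = 11/(2√(8.9K_p)).
Setting ζ = 0.85: √(8.9K_p) = 11/(2·0.85) = 6.471, so K_p = 41.87/8.9 = 4.7.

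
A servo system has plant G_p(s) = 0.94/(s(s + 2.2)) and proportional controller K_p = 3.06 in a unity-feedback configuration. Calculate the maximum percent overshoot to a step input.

The closed-loop denominator s² + 2.2s + 2.876 gives ω_n = √2.876 = 1.696 and ζ = 2.2/(2ω_n) = 0.6486.
%OS = 100·exp(−πζ/√(1−ζ²)) = 100·exp(−π·0.6486/√0.5793) = 6.88%.

6.88%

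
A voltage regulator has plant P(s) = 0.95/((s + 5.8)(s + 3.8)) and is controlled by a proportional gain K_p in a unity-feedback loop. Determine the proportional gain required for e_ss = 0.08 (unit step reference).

K_p = 267

Steady-state error for a unit step on this type-0 loop is 1/(1 + K_p·P(0)).
P(0) = 0.0431. Require 1/(1 + K_p·0.0431) = 0.08, so 1 + 0.0431·K_p = 12.5.
K_p = (12.5 − 1)/0.0431 = 267.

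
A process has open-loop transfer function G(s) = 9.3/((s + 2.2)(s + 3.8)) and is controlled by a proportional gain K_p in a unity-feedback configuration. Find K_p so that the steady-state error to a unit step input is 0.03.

K_p = 29.1

For a type-0 loop with proportional control, e_ss = 1/(1 + K_p·G(0)).
G(0) = 1.112. Require 1/(1 + K_p·1.112) = 0.03, so 1 + 1.112·K_p = 33.33.
K_p = (33.33 − 1)/1.112 = 29.1.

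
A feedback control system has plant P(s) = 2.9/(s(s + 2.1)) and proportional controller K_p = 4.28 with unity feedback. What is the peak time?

From 1 + K_pP(s) = 0: s² + 2.1s + 12.41 = 0 ⇒ ω_n = 3.523, ζ = 0.298.
Damped frequency ω_d = ω_n√(1−ζ²) = 3.363 rad/s, so peak time T_p = π/ω_d = 0.934 s.

T_p = 0.934 s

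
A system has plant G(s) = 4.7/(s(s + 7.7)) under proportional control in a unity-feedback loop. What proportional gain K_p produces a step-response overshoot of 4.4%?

K_p = 6.34

From %OS = 100·exp(−πζ/√(1−ζ²)) = 4.4%, ζ = −ln(0.044)/√(π²+ln²(0.044)) = 0.7051.
Characteristic equation s² + 7.7s + 4.7K_p = 0 gives ζ = 7.7/(2√(4.7K_p)).
Setting ζ = 0.7051: √(4.7K_p) = 7.7/(2·0.7051) = 5.46, so K_p = 29.82/4.7 = 6.34.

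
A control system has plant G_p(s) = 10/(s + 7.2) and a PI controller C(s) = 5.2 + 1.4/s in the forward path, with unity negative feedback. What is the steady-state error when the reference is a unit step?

The open loop C(s)G_p(s) has a pole at the origin (type 1), so the static position error constant is infinite and e_ss = 1/(1+∞) = 0.

0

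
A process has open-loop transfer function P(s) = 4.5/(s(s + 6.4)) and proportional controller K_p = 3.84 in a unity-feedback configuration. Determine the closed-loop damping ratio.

ζ = 0.77

1 + K_p·P(s) = 0 gives s² + 6.4s + 17.28 = 0.
So ω_n² = 17.28 ⇒ ω_n = 4.157 rad/s, and ζ = 6.4/(2ω_n) = 0.77.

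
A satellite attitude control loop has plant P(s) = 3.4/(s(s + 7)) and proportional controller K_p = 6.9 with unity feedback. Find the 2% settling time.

Closed-loop characteristic equation: s² + 7s + 23.46 = 0, so ω_n = 4.844 rad/s and ζ = 7/(2·4.844) = 0.7226.
2% settling time T_s ≈ 4/(ζω_n) = 4/3.5 = 1.14 s.

T_s ≈ 1.14 s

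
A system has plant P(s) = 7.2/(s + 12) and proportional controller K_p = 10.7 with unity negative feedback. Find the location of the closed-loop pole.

Closed-loop transfer function: T(s) = K_p·P(s)/(1 + K_p·P(s)) = 77.04/(s + 12 + 77.04) = 77.04/(s + 89.04).
The closed-loop pole is at s = −89.04.

s = -89.04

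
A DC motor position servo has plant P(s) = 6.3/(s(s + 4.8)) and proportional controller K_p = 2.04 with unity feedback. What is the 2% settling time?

T_s ≈ 1.67 s

From 1 + K_pP(s) = 0: s² + 4.8s + 12.85 = 0 ⇒ ω_n = 3.585, ζ = 0.6695.
2% settling time T_s ≈ 4/(ζω_n) = 4/2.4 = 1.67 s.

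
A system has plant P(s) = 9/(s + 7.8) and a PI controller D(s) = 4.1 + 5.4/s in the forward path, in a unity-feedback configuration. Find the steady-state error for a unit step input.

The open loop D(s)P(s) has a pole at the origin (type 1), so the static position error constant is infinite and e_ss = 1/(1+∞) = 0.

0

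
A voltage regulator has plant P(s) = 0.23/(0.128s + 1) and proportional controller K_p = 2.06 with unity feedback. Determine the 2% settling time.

T_s ≈ 0.347 s

Closed loop: T(s) = K_p·P/(1+K_p·P) = 0.4738/(0.128s + 1 + 0.4738), with pole at s = −(1 + 0.4738)/0.128 = −11.51.
τ = 1/11.51 = 0.08685 s, so 2% settling time ≈ 4τ = 0.347 s.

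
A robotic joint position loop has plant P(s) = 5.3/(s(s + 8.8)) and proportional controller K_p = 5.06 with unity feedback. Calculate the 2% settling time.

Closed-loop characteristic equation: s² + 8.8s + 26.82 = 0, so ω_n = 5.179 rad/s and ζ = 8.8/(2·5.179) = 0.8496.
2% settling time T_s ≈ 4/(ζω_n) = 4/4.4 = 0.909 s.

T_s ≈ 0.909 s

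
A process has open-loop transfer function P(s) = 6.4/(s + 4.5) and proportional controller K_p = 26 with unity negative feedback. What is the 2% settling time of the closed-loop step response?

Closed-loop transfer function: T(s) = K_p·P(s)/(1 + K_p·P(s)) = 166.4/(s + 4.5 + 166.4) = 166.4/(s + 170.9).
Time constant τ = 1/170.9 = 0.005851 s, so the 2% settling time is about 4τ = 0.0234 s.

T_s ≈ 0.0234 s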